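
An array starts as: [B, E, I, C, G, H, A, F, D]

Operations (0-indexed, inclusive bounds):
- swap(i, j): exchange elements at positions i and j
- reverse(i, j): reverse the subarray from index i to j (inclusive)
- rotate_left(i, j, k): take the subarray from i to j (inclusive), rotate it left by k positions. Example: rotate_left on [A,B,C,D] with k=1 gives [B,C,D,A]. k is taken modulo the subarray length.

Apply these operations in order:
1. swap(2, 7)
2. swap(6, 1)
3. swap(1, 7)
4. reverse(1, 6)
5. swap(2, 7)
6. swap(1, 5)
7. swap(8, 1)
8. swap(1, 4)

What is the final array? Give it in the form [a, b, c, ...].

After 1 (swap(2, 7)): [B, E, F, C, G, H, A, I, D]
After 2 (swap(6, 1)): [B, A, F, C, G, H, E, I, D]
After 3 (swap(1, 7)): [B, I, F, C, G, H, E, A, D]
After 4 (reverse(1, 6)): [B, E, H, G, C, F, I, A, D]
After 5 (swap(2, 7)): [B, E, A, G, C, F, I, H, D]
After 6 (swap(1, 5)): [B, F, A, G, C, E, I, H, D]
After 7 (swap(8, 1)): [B, D, A, G, C, E, I, H, F]
After 8 (swap(1, 4)): [B, C, A, G, D, E, I, H, F]

Answer: [B, C, A, G, D, E, I, H, F]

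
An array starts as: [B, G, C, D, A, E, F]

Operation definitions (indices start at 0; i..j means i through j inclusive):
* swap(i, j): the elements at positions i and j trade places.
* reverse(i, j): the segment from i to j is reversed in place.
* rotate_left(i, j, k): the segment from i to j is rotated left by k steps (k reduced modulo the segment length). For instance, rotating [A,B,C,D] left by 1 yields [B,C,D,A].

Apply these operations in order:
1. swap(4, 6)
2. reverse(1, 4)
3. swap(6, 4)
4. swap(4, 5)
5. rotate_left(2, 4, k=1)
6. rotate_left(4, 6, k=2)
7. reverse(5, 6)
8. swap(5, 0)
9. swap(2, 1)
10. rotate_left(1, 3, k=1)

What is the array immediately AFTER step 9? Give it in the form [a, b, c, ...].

After 1 (swap(4, 6)): [B, G, C, D, F, E, A]
After 2 (reverse(1, 4)): [B, F, D, C, G, E, A]
After 3 (swap(6, 4)): [B, F, D, C, A, E, G]
After 4 (swap(4, 5)): [B, F, D, C, E, A, G]
After 5 (rotate_left(2, 4, k=1)): [B, F, C, E, D, A, G]
After 6 (rotate_left(4, 6, k=2)): [B, F, C, E, G, D, A]
After 7 (reverse(5, 6)): [B, F, C, E, G, A, D]
After 8 (swap(5, 0)): [A, F, C, E, G, B, D]
After 9 (swap(2, 1)): [A, C, F, E, G, B, D]

Answer: [A, C, F, E, G, B, D]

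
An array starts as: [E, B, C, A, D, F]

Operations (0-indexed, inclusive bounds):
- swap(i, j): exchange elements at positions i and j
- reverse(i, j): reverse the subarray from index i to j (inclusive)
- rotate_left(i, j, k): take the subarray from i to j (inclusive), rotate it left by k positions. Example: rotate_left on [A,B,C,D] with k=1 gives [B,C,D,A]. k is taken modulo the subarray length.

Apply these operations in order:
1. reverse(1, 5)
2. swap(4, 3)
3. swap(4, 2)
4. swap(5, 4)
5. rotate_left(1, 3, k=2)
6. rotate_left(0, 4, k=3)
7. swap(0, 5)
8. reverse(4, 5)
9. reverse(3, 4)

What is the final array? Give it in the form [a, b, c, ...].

Answer: [D, B, E, A, C, F]

Derivation:
After 1 (reverse(1, 5)): [E, F, D, A, C, B]
After 2 (swap(4, 3)): [E, F, D, C, A, B]
After 3 (swap(4, 2)): [E, F, A, C, D, B]
After 4 (swap(5, 4)): [E, F, A, C, B, D]
After 5 (rotate_left(1, 3, k=2)): [E, C, F, A, B, D]
After 6 (rotate_left(0, 4, k=3)): [A, B, E, C, F, D]
After 7 (swap(0, 5)): [D, B, E, C, F, A]
After 8 (reverse(4, 5)): [D, B, E, C, A, F]
After 9 (reverse(3, 4)): [D, B, E, A, C, F]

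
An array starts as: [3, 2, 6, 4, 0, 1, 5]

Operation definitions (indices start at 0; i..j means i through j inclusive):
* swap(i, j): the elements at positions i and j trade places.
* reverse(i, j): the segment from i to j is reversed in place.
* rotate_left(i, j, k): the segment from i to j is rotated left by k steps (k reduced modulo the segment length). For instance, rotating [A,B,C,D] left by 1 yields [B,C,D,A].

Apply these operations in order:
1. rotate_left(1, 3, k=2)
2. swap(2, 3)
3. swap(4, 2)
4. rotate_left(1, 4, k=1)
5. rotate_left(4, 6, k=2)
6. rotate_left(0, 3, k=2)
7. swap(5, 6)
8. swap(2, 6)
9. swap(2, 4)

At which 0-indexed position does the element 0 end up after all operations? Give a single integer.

After 1 (rotate_left(1, 3, k=2)): [3, 4, 2, 6, 0, 1, 5]
After 2 (swap(2, 3)): [3, 4, 6, 2, 0, 1, 5]
After 3 (swap(4, 2)): [3, 4, 0, 2, 6, 1, 5]
After 4 (rotate_left(1, 4, k=1)): [3, 0, 2, 6, 4, 1, 5]
After 5 (rotate_left(4, 6, k=2)): [3, 0, 2, 6, 5, 4, 1]
After 6 (rotate_left(0, 3, k=2)): [2, 6, 3, 0, 5, 4, 1]
After 7 (swap(5, 6)): [2, 6, 3, 0, 5, 1, 4]
After 8 (swap(2, 6)): [2, 6, 4, 0, 5, 1, 3]
After 9 (swap(2, 4)): [2, 6, 5, 0, 4, 1, 3]

Answer: 3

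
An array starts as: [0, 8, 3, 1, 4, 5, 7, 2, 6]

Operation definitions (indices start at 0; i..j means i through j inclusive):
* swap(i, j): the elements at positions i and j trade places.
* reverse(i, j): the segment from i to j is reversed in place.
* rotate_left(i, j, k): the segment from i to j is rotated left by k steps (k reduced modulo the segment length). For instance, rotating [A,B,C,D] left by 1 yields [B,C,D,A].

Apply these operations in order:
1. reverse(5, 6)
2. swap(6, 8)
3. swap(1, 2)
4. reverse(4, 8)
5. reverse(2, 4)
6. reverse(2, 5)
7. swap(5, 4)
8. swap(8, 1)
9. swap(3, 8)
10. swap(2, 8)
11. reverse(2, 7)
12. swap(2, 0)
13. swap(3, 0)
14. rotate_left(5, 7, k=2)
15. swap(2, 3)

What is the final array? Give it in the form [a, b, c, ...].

Answer: [6, 4, 7, 0, 1, 8, 5, 3, 2]

Derivation:
After 1 (reverse(5, 6)): [0, 8, 3, 1, 4, 7, 5, 2, 6]
After 2 (swap(6, 8)): [0, 8, 3, 1, 4, 7, 6, 2, 5]
After 3 (swap(1, 2)): [0, 3, 8, 1, 4, 7, 6, 2, 5]
After 4 (reverse(4, 8)): [0, 3, 8, 1, 5, 2, 6, 7, 4]
After 5 (reverse(2, 4)): [0, 3, 5, 1, 8, 2, 6, 7, 4]
After 6 (reverse(2, 5)): [0, 3, 2, 8, 1, 5, 6, 7, 4]
After 7 (swap(5, 4)): [0, 3, 2, 8, 5, 1, 6, 7, 4]
After 8 (swap(8, 1)): [0, 4, 2, 8, 5, 1, 6, 7, 3]
After 9 (swap(3, 8)): [0, 4, 2, 3, 5, 1, 6, 7, 8]
After 10 (swap(2, 8)): [0, 4, 8, 3, 5, 1, 6, 7, 2]
After 11 (reverse(2, 7)): [0, 4, 7, 6, 1, 5, 3, 8, 2]
After 12 (swap(2, 0)): [7, 4, 0, 6, 1, 5, 3, 8, 2]
After 13 (swap(3, 0)): [6, 4, 0, 7, 1, 5, 3, 8, 2]
After 14 (rotate_left(5, 7, k=2)): [6, 4, 0, 7, 1, 8, 5, 3, 2]
After 15 (swap(2, 3)): [6, 4, 7, 0, 1, 8, 5, 3, 2]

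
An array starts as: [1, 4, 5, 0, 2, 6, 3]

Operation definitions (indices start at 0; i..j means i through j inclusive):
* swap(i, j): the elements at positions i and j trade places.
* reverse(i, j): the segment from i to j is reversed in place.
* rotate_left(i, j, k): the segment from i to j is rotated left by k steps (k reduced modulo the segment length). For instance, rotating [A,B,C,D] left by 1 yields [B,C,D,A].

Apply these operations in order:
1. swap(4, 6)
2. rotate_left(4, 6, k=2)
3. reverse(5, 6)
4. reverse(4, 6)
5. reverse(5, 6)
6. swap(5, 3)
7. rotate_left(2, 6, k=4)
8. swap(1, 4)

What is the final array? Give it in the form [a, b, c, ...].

After 1 (swap(4, 6)): [1, 4, 5, 0, 3, 6, 2]
After 2 (rotate_left(4, 6, k=2)): [1, 4, 5, 0, 2, 3, 6]
After 3 (reverse(5, 6)): [1, 4, 5, 0, 2, 6, 3]
After 4 (reverse(4, 6)): [1, 4, 5, 0, 3, 6, 2]
After 5 (reverse(5, 6)): [1, 4, 5, 0, 3, 2, 6]
After 6 (swap(5, 3)): [1, 4, 5, 2, 3, 0, 6]
After 7 (rotate_left(2, 6, k=4)): [1, 4, 6, 5, 2, 3, 0]
After 8 (swap(1, 4)): [1, 2, 6, 5, 4, 3, 0]

Answer: [1, 2, 6, 5, 4, 3, 0]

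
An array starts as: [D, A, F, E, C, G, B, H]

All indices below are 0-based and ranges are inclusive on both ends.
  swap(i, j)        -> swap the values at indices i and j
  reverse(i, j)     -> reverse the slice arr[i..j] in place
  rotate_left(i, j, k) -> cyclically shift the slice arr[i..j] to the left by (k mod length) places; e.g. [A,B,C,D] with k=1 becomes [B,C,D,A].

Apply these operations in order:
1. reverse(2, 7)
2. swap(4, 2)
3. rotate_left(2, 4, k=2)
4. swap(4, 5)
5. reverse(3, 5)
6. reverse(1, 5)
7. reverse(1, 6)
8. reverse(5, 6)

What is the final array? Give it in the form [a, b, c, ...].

After 1 (reverse(2, 7)): [D, A, H, B, G, C, E, F]
After 2 (swap(4, 2)): [D, A, G, B, H, C, E, F]
After 3 (rotate_left(2, 4, k=2)): [D, A, H, G, B, C, E, F]
After 4 (swap(4, 5)): [D, A, H, G, C, B, E, F]
After 5 (reverse(3, 5)): [D, A, H, B, C, G, E, F]
After 6 (reverse(1, 5)): [D, G, C, B, H, A, E, F]
After 7 (reverse(1, 6)): [D, E, A, H, B, C, G, F]
After 8 (reverse(5, 6)): [D, E, A, H, B, G, C, F]

Answer: [D, E, A, H, B, G, C, F]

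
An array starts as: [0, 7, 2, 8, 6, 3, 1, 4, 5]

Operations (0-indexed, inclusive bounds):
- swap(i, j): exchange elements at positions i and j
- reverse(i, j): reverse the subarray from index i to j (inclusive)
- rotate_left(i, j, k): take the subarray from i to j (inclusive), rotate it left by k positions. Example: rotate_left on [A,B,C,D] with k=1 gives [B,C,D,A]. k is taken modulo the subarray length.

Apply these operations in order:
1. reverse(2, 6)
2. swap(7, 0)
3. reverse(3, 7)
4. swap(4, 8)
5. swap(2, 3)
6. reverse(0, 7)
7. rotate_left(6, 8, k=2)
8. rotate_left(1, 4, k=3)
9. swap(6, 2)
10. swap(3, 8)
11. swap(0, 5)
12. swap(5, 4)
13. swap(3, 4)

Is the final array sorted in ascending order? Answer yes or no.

Answer: yes

Derivation:
After 1 (reverse(2, 6)): [0, 7, 1, 3, 6, 8, 2, 4, 5]
After 2 (swap(7, 0)): [4, 7, 1, 3, 6, 8, 2, 0, 5]
After 3 (reverse(3, 7)): [4, 7, 1, 0, 2, 8, 6, 3, 5]
After 4 (swap(4, 8)): [4, 7, 1, 0, 5, 8, 6, 3, 2]
After 5 (swap(2, 3)): [4, 7, 0, 1, 5, 8, 6, 3, 2]
After 6 (reverse(0, 7)): [3, 6, 8, 5, 1, 0, 7, 4, 2]
After 7 (rotate_left(6, 8, k=2)): [3, 6, 8, 5, 1, 0, 2, 7, 4]
After 8 (rotate_left(1, 4, k=3)): [3, 1, 6, 8, 5, 0, 2, 7, 4]
After 9 (swap(6, 2)): [3, 1, 2, 8, 5, 0, 6, 7, 4]
After 10 (swap(3, 8)): [3, 1, 2, 4, 5, 0, 6, 7, 8]
After 11 (swap(0, 5)): [0, 1, 2, 4, 5, 3, 6, 7, 8]
After 12 (swap(5, 4)): [0, 1, 2, 4, 3, 5, 6, 7, 8]
After 13 (swap(3, 4)): [0, 1, 2, 3, 4, 5, 6, 7, 8]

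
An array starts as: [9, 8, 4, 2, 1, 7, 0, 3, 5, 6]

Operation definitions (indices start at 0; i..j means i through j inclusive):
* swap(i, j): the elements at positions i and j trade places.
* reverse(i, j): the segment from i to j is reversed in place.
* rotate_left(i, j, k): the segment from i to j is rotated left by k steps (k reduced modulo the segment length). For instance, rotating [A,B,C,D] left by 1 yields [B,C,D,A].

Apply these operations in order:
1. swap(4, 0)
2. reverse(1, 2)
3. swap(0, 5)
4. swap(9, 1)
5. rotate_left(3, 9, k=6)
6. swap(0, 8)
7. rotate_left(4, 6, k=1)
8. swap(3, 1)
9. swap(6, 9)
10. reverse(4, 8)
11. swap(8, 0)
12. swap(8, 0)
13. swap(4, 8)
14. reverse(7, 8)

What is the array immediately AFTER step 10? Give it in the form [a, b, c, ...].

After 1 (swap(4, 0)): [1, 8, 4, 2, 9, 7, 0, 3, 5, 6]
After 2 (reverse(1, 2)): [1, 4, 8, 2, 9, 7, 0, 3, 5, 6]
After 3 (swap(0, 5)): [7, 4, 8, 2, 9, 1, 0, 3, 5, 6]
After 4 (swap(9, 1)): [7, 6, 8, 2, 9, 1, 0, 3, 5, 4]
After 5 (rotate_left(3, 9, k=6)): [7, 6, 8, 4, 2, 9, 1, 0, 3, 5]
After 6 (swap(0, 8)): [3, 6, 8, 4, 2, 9, 1, 0, 7, 5]
After 7 (rotate_left(4, 6, k=1)): [3, 6, 8, 4, 9, 1, 2, 0, 7, 5]
After 8 (swap(3, 1)): [3, 4, 8, 6, 9, 1, 2, 0, 7, 5]
After 9 (swap(6, 9)): [3, 4, 8, 6, 9, 1, 5, 0, 7, 2]
After 10 (reverse(4, 8)): [3, 4, 8, 6, 7, 0, 5, 1, 9, 2]

Answer: [3, 4, 8, 6, 7, 0, 5, 1, 9, 2]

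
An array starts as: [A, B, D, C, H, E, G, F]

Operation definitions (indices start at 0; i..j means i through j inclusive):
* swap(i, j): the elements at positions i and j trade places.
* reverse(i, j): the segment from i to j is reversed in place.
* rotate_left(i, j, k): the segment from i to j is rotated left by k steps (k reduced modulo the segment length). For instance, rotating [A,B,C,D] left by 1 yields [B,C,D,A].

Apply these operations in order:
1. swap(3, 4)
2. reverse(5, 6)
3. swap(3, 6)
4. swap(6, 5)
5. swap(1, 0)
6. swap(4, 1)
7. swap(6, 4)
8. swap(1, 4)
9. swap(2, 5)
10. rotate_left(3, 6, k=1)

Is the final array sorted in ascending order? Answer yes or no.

Answer: no

Derivation:
After 1 (swap(3, 4)): [A, B, D, H, C, E, G, F]
After 2 (reverse(5, 6)): [A, B, D, H, C, G, E, F]
After 3 (swap(3, 6)): [A, B, D, E, C, G, H, F]
After 4 (swap(6, 5)): [A, B, D, E, C, H, G, F]
After 5 (swap(1, 0)): [B, A, D, E, C, H, G, F]
After 6 (swap(4, 1)): [B, C, D, E, A, H, G, F]
After 7 (swap(6, 4)): [B, C, D, E, G, H, A, F]
After 8 (swap(1, 4)): [B, G, D, E, C, H, A, F]
After 9 (swap(2, 5)): [B, G, H, E, C, D, A, F]
After 10 (rotate_left(3, 6, k=1)): [B, G, H, C, D, A, E, F]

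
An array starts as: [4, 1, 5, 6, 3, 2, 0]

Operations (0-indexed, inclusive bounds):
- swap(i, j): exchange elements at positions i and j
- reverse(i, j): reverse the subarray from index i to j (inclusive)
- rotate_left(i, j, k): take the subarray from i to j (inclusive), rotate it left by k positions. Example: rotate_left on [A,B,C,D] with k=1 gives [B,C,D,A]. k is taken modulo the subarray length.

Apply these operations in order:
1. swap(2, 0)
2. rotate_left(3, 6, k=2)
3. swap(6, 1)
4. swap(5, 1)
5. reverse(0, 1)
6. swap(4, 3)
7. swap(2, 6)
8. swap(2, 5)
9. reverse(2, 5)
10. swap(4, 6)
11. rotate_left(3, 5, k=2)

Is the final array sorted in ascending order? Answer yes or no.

Answer: no

Derivation:
After 1 (swap(2, 0)): [5, 1, 4, 6, 3, 2, 0]
After 2 (rotate_left(3, 6, k=2)): [5, 1, 4, 2, 0, 6, 3]
After 3 (swap(6, 1)): [5, 3, 4, 2, 0, 6, 1]
After 4 (swap(5, 1)): [5, 6, 4, 2, 0, 3, 1]
After 5 (reverse(0, 1)): [6, 5, 4, 2, 0, 3, 1]
After 6 (swap(4, 3)): [6, 5, 4, 0, 2, 3, 1]
After 7 (swap(2, 6)): [6, 5, 1, 0, 2, 3, 4]
After 8 (swap(2, 5)): [6, 5, 3, 0, 2, 1, 4]
After 9 (reverse(2, 5)): [6, 5, 1, 2, 0, 3, 4]
After 10 (swap(4, 6)): [6, 5, 1, 2, 4, 3, 0]
After 11 (rotate_left(3, 5, k=2)): [6, 5, 1, 3, 2, 4, 0]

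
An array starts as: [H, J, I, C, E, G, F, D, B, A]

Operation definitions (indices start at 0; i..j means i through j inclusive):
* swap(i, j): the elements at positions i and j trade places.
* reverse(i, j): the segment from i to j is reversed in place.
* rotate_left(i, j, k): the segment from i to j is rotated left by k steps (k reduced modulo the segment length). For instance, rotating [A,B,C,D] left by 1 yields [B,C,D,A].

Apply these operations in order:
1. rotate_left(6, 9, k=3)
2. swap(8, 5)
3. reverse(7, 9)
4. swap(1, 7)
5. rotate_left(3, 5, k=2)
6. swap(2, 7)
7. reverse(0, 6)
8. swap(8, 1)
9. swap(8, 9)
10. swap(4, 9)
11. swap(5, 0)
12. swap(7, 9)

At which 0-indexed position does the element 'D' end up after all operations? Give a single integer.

After 1 (rotate_left(6, 9, k=3)): [H, J, I, C, E, G, A, F, D, B]
After 2 (swap(8, 5)): [H, J, I, C, E, D, A, F, G, B]
After 3 (reverse(7, 9)): [H, J, I, C, E, D, A, B, G, F]
After 4 (swap(1, 7)): [H, B, I, C, E, D, A, J, G, F]
After 5 (rotate_left(3, 5, k=2)): [H, B, I, D, C, E, A, J, G, F]
After 6 (swap(2, 7)): [H, B, J, D, C, E, A, I, G, F]
After 7 (reverse(0, 6)): [A, E, C, D, J, B, H, I, G, F]
After 8 (swap(8, 1)): [A, G, C, D, J, B, H, I, E, F]
After 9 (swap(8, 9)): [A, G, C, D, J, B, H, I, F, E]
After 10 (swap(4, 9)): [A, G, C, D, E, B, H, I, F, J]
After 11 (swap(5, 0)): [B, G, C, D, E, A, H, I, F, J]
After 12 (swap(7, 9)): [B, G, C, D, E, A, H, J, F, I]

Answer: 3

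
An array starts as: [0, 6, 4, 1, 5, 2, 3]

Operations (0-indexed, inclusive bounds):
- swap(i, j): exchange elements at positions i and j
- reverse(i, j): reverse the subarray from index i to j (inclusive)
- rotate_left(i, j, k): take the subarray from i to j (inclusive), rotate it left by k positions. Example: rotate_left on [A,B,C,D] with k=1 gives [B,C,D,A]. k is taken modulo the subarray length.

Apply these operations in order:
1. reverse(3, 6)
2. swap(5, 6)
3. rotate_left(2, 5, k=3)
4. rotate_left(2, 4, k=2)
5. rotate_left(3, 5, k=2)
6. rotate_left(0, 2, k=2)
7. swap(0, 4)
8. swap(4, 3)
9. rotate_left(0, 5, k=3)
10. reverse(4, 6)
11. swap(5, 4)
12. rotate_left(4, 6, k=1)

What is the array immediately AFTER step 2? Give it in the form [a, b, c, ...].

Answer: [0, 6, 4, 3, 2, 1, 5]

Derivation:
After 1 (reverse(3, 6)): [0, 6, 4, 3, 2, 5, 1]
After 2 (swap(5, 6)): [0, 6, 4, 3, 2, 1, 5]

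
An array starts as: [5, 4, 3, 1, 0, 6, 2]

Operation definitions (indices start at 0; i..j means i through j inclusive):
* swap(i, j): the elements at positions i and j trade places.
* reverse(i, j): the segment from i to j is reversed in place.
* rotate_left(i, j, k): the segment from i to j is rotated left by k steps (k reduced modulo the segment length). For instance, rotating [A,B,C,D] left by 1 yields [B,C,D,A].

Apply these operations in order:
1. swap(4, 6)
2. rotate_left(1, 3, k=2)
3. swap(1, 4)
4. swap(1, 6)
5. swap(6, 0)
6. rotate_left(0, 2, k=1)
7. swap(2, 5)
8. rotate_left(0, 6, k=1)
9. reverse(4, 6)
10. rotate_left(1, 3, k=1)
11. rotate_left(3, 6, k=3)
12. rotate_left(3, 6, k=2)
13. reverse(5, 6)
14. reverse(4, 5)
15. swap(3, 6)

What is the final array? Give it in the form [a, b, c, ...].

After 1 (swap(4, 6)): [5, 4, 3, 1, 2, 6, 0]
After 2 (rotate_left(1, 3, k=2)): [5, 1, 4, 3, 2, 6, 0]
After 3 (swap(1, 4)): [5, 2, 4, 3, 1, 6, 0]
After 4 (swap(1, 6)): [5, 0, 4, 3, 1, 6, 2]
After 5 (swap(6, 0)): [2, 0, 4, 3, 1, 6, 5]
After 6 (rotate_left(0, 2, k=1)): [0, 4, 2, 3, 1, 6, 5]
After 7 (swap(2, 5)): [0, 4, 6, 3, 1, 2, 5]
After 8 (rotate_left(0, 6, k=1)): [4, 6, 3, 1, 2, 5, 0]
After 9 (reverse(4, 6)): [4, 6, 3, 1, 0, 5, 2]
After 10 (rotate_left(1, 3, k=1)): [4, 3, 1, 6, 0, 5, 2]
After 11 (rotate_left(3, 6, k=3)): [4, 3, 1, 2, 6, 0, 5]
After 12 (rotate_left(3, 6, k=2)): [4, 3, 1, 0, 5, 2, 6]
After 13 (reverse(5, 6)): [4, 3, 1, 0, 5, 6, 2]
After 14 (reverse(4, 5)): [4, 3, 1, 0, 6, 5, 2]
After 15 (swap(3, 6)): [4, 3, 1, 2, 6, 5, 0]

Answer: [4, 3, 1, 2, 6, 5, 0]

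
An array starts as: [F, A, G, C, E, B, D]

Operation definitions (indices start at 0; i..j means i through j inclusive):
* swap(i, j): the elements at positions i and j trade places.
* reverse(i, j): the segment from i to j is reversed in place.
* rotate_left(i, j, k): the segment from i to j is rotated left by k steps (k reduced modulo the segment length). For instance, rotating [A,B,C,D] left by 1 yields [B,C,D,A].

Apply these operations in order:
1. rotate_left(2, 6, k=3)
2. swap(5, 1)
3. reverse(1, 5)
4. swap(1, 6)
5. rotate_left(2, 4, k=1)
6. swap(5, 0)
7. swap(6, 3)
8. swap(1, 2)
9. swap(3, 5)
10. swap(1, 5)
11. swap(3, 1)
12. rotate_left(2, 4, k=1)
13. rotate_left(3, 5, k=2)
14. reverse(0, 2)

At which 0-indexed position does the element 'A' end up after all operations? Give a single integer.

After 1 (rotate_left(2, 6, k=3)): [F, A, B, D, G, C, E]
After 2 (swap(5, 1)): [F, C, B, D, G, A, E]
After 3 (reverse(1, 5)): [F, A, G, D, B, C, E]
After 4 (swap(1, 6)): [F, E, G, D, B, C, A]
After 5 (rotate_left(2, 4, k=1)): [F, E, D, B, G, C, A]
After 6 (swap(5, 0)): [C, E, D, B, G, F, A]
After 7 (swap(6, 3)): [C, E, D, A, G, F, B]
After 8 (swap(1, 2)): [C, D, E, A, G, F, B]
After 9 (swap(3, 5)): [C, D, E, F, G, A, B]
After 10 (swap(1, 5)): [C, A, E, F, G, D, B]
After 11 (swap(3, 1)): [C, F, E, A, G, D, B]
After 12 (rotate_left(2, 4, k=1)): [C, F, A, G, E, D, B]
After 13 (rotate_left(3, 5, k=2)): [C, F, A, D, G, E, B]
After 14 (reverse(0, 2)): [A, F, C, D, G, E, B]

Answer: 0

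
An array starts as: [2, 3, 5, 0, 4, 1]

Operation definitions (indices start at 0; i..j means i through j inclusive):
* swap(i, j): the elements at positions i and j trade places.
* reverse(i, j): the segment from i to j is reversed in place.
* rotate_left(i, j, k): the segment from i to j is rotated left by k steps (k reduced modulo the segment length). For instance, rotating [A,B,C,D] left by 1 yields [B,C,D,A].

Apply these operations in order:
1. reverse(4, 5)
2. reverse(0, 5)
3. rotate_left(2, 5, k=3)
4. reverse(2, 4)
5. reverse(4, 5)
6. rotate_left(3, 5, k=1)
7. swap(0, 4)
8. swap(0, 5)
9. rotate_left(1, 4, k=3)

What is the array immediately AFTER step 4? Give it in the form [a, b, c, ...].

After 1 (reverse(4, 5)): [2, 3, 5, 0, 1, 4]
After 2 (reverse(0, 5)): [4, 1, 0, 5, 3, 2]
After 3 (rotate_left(2, 5, k=3)): [4, 1, 2, 0, 5, 3]
After 4 (reverse(2, 4)): [4, 1, 5, 0, 2, 3]

Answer: [4, 1, 5, 0, 2, 3]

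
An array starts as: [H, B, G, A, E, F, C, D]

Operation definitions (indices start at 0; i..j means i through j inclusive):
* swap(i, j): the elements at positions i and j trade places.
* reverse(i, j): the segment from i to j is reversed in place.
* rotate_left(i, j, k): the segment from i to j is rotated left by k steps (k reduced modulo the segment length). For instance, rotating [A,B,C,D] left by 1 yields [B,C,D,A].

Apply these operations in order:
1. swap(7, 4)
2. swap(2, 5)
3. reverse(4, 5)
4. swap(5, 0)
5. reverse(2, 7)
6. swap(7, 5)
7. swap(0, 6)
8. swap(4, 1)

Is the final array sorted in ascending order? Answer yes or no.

Answer: no

Derivation:
After 1 (swap(7, 4)): [H, B, G, A, D, F, C, E]
After 2 (swap(2, 5)): [H, B, F, A, D, G, C, E]
After 3 (reverse(4, 5)): [H, B, F, A, G, D, C, E]
After 4 (swap(5, 0)): [D, B, F, A, G, H, C, E]
After 5 (reverse(2, 7)): [D, B, E, C, H, G, A, F]
After 6 (swap(7, 5)): [D, B, E, C, H, F, A, G]
After 7 (swap(0, 6)): [A, B, E, C, H, F, D, G]
After 8 (swap(4, 1)): [A, H, E, C, B, F, D, G]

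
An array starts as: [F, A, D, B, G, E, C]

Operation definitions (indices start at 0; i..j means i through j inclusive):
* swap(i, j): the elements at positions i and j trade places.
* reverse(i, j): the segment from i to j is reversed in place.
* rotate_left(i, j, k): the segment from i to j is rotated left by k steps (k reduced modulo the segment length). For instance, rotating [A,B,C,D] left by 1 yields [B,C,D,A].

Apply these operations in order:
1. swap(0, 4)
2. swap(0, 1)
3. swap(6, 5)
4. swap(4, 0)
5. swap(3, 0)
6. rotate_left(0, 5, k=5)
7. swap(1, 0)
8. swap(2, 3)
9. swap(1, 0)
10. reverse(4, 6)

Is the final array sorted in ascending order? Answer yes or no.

After 1 (swap(0, 4)): [G, A, D, B, F, E, C]
After 2 (swap(0, 1)): [A, G, D, B, F, E, C]
After 3 (swap(6, 5)): [A, G, D, B, F, C, E]
After 4 (swap(4, 0)): [F, G, D, B, A, C, E]
After 5 (swap(3, 0)): [B, G, D, F, A, C, E]
After 6 (rotate_left(0, 5, k=5)): [C, B, G, D, F, A, E]
After 7 (swap(1, 0)): [B, C, G, D, F, A, E]
After 8 (swap(2, 3)): [B, C, D, G, F, A, E]
After 9 (swap(1, 0)): [C, B, D, G, F, A, E]
After 10 (reverse(4, 6)): [C, B, D, G, E, A, F]

Answer: no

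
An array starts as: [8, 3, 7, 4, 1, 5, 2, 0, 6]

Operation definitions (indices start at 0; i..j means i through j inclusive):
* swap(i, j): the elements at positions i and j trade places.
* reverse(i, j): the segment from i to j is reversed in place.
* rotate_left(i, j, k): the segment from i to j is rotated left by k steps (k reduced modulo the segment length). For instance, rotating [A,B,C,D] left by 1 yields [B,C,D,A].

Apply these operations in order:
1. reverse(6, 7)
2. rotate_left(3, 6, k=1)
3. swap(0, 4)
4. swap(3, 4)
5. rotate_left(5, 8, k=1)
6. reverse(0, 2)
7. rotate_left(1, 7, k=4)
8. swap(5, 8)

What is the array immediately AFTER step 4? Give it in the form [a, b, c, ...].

After 1 (reverse(6, 7)): [8, 3, 7, 4, 1, 5, 0, 2, 6]
After 2 (rotate_left(3, 6, k=1)): [8, 3, 7, 1, 5, 0, 4, 2, 6]
After 3 (swap(0, 4)): [5, 3, 7, 1, 8, 0, 4, 2, 6]
After 4 (swap(3, 4)): [5, 3, 7, 8, 1, 0, 4, 2, 6]

Answer: [5, 3, 7, 8, 1, 0, 4, 2, 6]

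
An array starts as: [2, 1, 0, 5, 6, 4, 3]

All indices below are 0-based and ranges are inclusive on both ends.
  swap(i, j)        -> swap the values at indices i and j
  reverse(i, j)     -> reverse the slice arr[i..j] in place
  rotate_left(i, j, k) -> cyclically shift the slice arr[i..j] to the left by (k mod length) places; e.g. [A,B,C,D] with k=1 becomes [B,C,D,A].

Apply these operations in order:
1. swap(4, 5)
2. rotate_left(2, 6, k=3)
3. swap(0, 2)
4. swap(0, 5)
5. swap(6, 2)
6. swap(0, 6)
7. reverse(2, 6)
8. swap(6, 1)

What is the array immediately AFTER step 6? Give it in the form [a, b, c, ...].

Answer: [2, 1, 4, 3, 0, 6, 5]

Derivation:
After 1 (swap(4, 5)): [2, 1, 0, 5, 4, 6, 3]
After 2 (rotate_left(2, 6, k=3)): [2, 1, 6, 3, 0, 5, 4]
After 3 (swap(0, 2)): [6, 1, 2, 3, 0, 5, 4]
After 4 (swap(0, 5)): [5, 1, 2, 3, 0, 6, 4]
After 5 (swap(6, 2)): [5, 1, 4, 3, 0, 6, 2]
After 6 (swap(0, 6)): [2, 1, 4, 3, 0, 6, 5]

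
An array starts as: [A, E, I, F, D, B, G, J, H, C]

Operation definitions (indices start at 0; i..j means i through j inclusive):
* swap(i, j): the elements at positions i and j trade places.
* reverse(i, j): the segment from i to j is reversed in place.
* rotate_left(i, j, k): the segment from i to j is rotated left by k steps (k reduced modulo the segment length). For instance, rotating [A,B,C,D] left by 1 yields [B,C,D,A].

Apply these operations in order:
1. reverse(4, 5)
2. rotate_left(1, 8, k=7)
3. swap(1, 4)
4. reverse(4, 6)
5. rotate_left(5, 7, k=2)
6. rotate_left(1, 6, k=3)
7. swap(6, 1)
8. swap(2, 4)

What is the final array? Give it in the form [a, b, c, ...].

Answer: [A, I, F, B, G, E, D, H, J, C]

Derivation:
After 1 (reverse(4, 5)): [A, E, I, F, B, D, G, J, H, C]
After 2 (rotate_left(1, 8, k=7)): [A, H, E, I, F, B, D, G, J, C]
After 3 (swap(1, 4)): [A, F, E, I, H, B, D, G, J, C]
After 4 (reverse(4, 6)): [A, F, E, I, D, B, H, G, J, C]
After 5 (rotate_left(5, 7, k=2)): [A, F, E, I, D, G, B, H, J, C]
After 6 (rotate_left(1, 6, k=3)): [A, D, G, B, F, E, I, H, J, C]
After 7 (swap(6, 1)): [A, I, G, B, F, E, D, H, J, C]
After 8 (swap(2, 4)): [A, I, F, B, G, E, D, H, J, C]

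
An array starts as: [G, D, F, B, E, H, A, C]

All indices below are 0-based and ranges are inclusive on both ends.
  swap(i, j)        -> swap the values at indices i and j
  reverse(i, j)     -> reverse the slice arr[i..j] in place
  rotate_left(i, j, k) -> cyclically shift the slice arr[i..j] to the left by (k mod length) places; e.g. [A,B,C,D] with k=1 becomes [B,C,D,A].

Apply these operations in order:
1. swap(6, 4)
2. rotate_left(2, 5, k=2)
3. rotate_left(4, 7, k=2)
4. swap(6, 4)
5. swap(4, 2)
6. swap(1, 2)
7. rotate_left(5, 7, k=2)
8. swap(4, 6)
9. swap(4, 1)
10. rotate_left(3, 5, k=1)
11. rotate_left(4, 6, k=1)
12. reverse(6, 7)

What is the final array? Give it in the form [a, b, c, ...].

After 1 (swap(6, 4)): [G, D, F, B, A, H, E, C]
After 2 (rotate_left(2, 5, k=2)): [G, D, A, H, F, B, E, C]
After 3 (rotate_left(4, 7, k=2)): [G, D, A, H, E, C, F, B]
After 4 (swap(6, 4)): [G, D, A, H, F, C, E, B]
After 5 (swap(4, 2)): [G, D, F, H, A, C, E, B]
After 6 (swap(1, 2)): [G, F, D, H, A, C, E, B]
After 7 (rotate_left(5, 7, k=2)): [G, F, D, H, A, B, C, E]
After 8 (swap(4, 6)): [G, F, D, H, C, B, A, E]
After 9 (swap(4, 1)): [G, C, D, H, F, B, A, E]
After 10 (rotate_left(3, 5, k=1)): [G, C, D, F, B, H, A, E]
After 11 (rotate_left(4, 6, k=1)): [G, C, D, F, H, A, B, E]
After 12 (reverse(6, 7)): [G, C, D, F, H, A, E, B]

Answer: [G, C, D, F, H, A, E, B]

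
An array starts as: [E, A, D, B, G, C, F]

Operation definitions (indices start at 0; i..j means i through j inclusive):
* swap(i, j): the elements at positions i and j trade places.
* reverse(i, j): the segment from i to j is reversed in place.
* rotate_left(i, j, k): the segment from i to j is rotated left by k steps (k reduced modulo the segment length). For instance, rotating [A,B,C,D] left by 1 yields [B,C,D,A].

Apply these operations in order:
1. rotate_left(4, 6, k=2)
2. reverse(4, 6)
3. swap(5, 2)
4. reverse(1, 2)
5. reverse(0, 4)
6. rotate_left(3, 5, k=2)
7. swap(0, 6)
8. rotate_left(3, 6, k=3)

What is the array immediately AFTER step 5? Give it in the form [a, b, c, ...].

Answer: [C, B, A, G, E, D, F]

Derivation:
After 1 (rotate_left(4, 6, k=2)): [E, A, D, B, F, G, C]
After 2 (reverse(4, 6)): [E, A, D, B, C, G, F]
After 3 (swap(5, 2)): [E, A, G, B, C, D, F]
After 4 (reverse(1, 2)): [E, G, A, B, C, D, F]
After 5 (reverse(0, 4)): [C, B, A, G, E, D, F]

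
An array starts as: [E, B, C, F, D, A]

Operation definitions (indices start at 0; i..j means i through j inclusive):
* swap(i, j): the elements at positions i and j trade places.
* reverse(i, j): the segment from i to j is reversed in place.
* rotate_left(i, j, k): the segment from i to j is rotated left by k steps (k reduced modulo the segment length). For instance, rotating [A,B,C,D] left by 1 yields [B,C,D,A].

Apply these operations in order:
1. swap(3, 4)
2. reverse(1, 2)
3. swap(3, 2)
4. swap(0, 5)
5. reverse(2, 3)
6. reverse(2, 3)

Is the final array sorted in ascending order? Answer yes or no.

Answer: no

Derivation:
After 1 (swap(3, 4)): [E, B, C, D, F, A]
After 2 (reverse(1, 2)): [E, C, B, D, F, A]
After 3 (swap(3, 2)): [E, C, D, B, F, A]
After 4 (swap(0, 5)): [A, C, D, B, F, E]
After 5 (reverse(2, 3)): [A, C, B, D, F, E]
After 6 (reverse(2, 3)): [A, C, D, B, F, E]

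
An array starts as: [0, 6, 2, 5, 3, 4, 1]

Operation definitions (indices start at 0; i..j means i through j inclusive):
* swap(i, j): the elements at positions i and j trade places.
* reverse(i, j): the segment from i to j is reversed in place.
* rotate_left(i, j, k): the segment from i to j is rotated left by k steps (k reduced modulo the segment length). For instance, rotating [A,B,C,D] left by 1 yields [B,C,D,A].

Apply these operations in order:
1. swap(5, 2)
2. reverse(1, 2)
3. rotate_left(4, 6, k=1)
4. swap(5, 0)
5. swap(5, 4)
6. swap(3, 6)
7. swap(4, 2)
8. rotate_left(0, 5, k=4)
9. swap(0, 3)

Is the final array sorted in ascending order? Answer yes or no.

After 1 (swap(5, 2)): [0, 6, 4, 5, 3, 2, 1]
After 2 (reverse(1, 2)): [0, 4, 6, 5, 3, 2, 1]
After 3 (rotate_left(4, 6, k=1)): [0, 4, 6, 5, 2, 1, 3]
After 4 (swap(5, 0)): [1, 4, 6, 5, 2, 0, 3]
After 5 (swap(5, 4)): [1, 4, 6, 5, 0, 2, 3]
After 6 (swap(3, 6)): [1, 4, 6, 3, 0, 2, 5]
After 7 (swap(4, 2)): [1, 4, 0, 3, 6, 2, 5]
After 8 (rotate_left(0, 5, k=4)): [6, 2, 1, 4, 0, 3, 5]
After 9 (swap(0, 3)): [4, 2, 1, 6, 0, 3, 5]

Answer: no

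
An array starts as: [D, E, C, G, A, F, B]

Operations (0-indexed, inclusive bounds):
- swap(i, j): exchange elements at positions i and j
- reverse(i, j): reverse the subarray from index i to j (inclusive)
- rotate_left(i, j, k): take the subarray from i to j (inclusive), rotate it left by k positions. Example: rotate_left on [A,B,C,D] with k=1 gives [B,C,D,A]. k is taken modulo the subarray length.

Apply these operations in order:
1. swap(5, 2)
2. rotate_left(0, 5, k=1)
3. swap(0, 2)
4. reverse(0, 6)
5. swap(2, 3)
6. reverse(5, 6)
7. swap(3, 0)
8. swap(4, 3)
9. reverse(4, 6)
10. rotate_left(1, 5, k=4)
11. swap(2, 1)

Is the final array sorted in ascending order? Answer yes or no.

Answer: no

Derivation:
After 1 (swap(5, 2)): [D, E, F, G, A, C, B]
After 2 (rotate_left(0, 5, k=1)): [E, F, G, A, C, D, B]
After 3 (swap(0, 2)): [G, F, E, A, C, D, B]
After 4 (reverse(0, 6)): [B, D, C, A, E, F, G]
After 5 (swap(2, 3)): [B, D, A, C, E, F, G]
After 6 (reverse(5, 6)): [B, D, A, C, E, G, F]
After 7 (swap(3, 0)): [C, D, A, B, E, G, F]
After 8 (swap(4, 3)): [C, D, A, E, B, G, F]
After 9 (reverse(4, 6)): [C, D, A, E, F, G, B]
After 10 (rotate_left(1, 5, k=4)): [C, G, D, A, E, F, B]
After 11 (swap(2, 1)): [C, D, G, A, E, F, B]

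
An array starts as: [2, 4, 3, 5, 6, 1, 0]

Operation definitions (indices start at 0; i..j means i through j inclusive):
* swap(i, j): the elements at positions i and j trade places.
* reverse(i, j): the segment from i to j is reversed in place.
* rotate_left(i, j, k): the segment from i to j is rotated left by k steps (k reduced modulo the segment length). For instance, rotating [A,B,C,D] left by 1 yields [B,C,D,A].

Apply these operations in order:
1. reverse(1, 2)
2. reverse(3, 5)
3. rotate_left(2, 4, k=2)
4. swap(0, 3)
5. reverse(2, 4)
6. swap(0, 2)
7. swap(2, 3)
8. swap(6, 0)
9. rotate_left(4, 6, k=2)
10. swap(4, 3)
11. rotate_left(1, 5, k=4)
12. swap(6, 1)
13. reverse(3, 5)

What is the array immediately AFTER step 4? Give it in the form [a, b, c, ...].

Answer: [4, 3, 6, 2, 1, 5, 0]

Derivation:
After 1 (reverse(1, 2)): [2, 3, 4, 5, 6, 1, 0]
After 2 (reverse(3, 5)): [2, 3, 4, 1, 6, 5, 0]
After 3 (rotate_left(2, 4, k=2)): [2, 3, 6, 4, 1, 5, 0]
After 4 (swap(0, 3)): [4, 3, 6, 2, 1, 5, 0]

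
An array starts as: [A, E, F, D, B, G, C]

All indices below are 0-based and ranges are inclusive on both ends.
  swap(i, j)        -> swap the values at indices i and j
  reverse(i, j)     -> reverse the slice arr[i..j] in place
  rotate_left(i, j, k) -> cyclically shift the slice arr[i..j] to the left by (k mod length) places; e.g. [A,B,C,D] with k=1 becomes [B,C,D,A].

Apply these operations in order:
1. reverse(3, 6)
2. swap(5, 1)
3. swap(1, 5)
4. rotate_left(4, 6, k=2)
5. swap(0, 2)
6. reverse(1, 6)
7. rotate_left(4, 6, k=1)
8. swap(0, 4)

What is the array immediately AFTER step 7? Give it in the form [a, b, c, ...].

After 1 (reverse(3, 6)): [A, E, F, C, G, B, D]
After 2 (swap(5, 1)): [A, B, F, C, G, E, D]
After 3 (swap(1, 5)): [A, E, F, C, G, B, D]
After 4 (rotate_left(4, 6, k=2)): [A, E, F, C, D, G, B]
After 5 (swap(0, 2)): [F, E, A, C, D, G, B]
After 6 (reverse(1, 6)): [F, B, G, D, C, A, E]
After 7 (rotate_left(4, 6, k=1)): [F, B, G, D, A, E, C]

Answer: [F, B, G, D, A, E, C]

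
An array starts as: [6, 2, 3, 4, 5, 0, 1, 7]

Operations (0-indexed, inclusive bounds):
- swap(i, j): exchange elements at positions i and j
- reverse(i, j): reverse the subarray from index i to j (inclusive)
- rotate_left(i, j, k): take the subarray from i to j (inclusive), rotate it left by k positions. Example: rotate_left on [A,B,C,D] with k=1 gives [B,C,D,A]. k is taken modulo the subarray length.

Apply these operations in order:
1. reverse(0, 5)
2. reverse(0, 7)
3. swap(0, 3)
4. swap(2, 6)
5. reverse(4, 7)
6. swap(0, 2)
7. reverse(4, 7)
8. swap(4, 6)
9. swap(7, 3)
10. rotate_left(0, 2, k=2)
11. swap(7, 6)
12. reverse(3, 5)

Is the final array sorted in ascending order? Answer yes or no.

Answer: no

Derivation:
After 1 (reverse(0, 5)): [0, 5, 4, 3, 2, 6, 1, 7]
After 2 (reverse(0, 7)): [7, 1, 6, 2, 3, 4, 5, 0]
After 3 (swap(0, 3)): [2, 1, 6, 7, 3, 4, 5, 0]
After 4 (swap(2, 6)): [2, 1, 5, 7, 3, 4, 6, 0]
After 5 (reverse(4, 7)): [2, 1, 5, 7, 0, 6, 4, 3]
After 6 (swap(0, 2)): [5, 1, 2, 7, 0, 6, 4, 3]
After 7 (reverse(4, 7)): [5, 1, 2, 7, 3, 4, 6, 0]
After 8 (swap(4, 6)): [5, 1, 2, 7, 6, 4, 3, 0]
After 9 (swap(7, 3)): [5, 1, 2, 0, 6, 4, 3, 7]
After 10 (rotate_left(0, 2, k=2)): [2, 5, 1, 0, 6, 4, 3, 7]
After 11 (swap(7, 6)): [2, 5, 1, 0, 6, 4, 7, 3]
After 12 (reverse(3, 5)): [2, 5, 1, 4, 6, 0, 7, 3]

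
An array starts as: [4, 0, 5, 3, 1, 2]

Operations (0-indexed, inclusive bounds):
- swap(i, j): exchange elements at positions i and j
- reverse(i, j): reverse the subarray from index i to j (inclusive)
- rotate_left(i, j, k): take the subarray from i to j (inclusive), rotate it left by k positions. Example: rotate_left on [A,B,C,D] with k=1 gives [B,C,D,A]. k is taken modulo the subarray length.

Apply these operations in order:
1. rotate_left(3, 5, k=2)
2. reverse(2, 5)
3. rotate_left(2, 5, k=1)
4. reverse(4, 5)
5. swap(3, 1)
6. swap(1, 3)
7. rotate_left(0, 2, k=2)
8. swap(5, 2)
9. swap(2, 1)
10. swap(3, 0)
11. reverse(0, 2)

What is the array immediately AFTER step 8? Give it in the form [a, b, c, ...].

Answer: [3, 4, 5, 2, 1, 0]

Derivation:
After 1 (rotate_left(3, 5, k=2)): [4, 0, 5, 2, 3, 1]
After 2 (reverse(2, 5)): [4, 0, 1, 3, 2, 5]
After 3 (rotate_left(2, 5, k=1)): [4, 0, 3, 2, 5, 1]
After 4 (reverse(4, 5)): [4, 0, 3, 2, 1, 5]
After 5 (swap(3, 1)): [4, 2, 3, 0, 1, 5]
After 6 (swap(1, 3)): [4, 0, 3, 2, 1, 5]
After 7 (rotate_left(0, 2, k=2)): [3, 4, 0, 2, 1, 5]
After 8 (swap(5, 2)): [3, 4, 5, 2, 1, 0]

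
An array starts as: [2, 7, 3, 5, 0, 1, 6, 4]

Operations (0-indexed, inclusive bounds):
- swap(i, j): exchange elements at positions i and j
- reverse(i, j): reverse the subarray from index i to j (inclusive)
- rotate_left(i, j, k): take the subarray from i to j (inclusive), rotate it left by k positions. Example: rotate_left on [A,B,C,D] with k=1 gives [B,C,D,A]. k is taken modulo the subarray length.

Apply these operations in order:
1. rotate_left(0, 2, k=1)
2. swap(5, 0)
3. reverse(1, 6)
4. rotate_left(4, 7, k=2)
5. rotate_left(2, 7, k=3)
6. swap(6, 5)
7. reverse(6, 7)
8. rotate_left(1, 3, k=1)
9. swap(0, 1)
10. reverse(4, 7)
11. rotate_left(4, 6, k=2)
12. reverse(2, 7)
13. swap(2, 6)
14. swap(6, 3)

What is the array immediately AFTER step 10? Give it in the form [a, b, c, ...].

Answer: [4, 1, 5, 6, 7, 3, 0, 2]

Derivation:
After 1 (rotate_left(0, 2, k=1)): [7, 3, 2, 5, 0, 1, 6, 4]
After 2 (swap(5, 0)): [1, 3, 2, 5, 0, 7, 6, 4]
After 3 (reverse(1, 6)): [1, 6, 7, 0, 5, 2, 3, 4]
After 4 (rotate_left(4, 7, k=2)): [1, 6, 7, 0, 3, 4, 5, 2]
After 5 (rotate_left(2, 7, k=3)): [1, 6, 4, 5, 2, 7, 0, 3]
After 6 (swap(6, 5)): [1, 6, 4, 5, 2, 0, 7, 3]
After 7 (reverse(6, 7)): [1, 6, 4, 5, 2, 0, 3, 7]
After 8 (rotate_left(1, 3, k=1)): [1, 4, 5, 6, 2, 0, 3, 7]
After 9 (swap(0, 1)): [4, 1, 5, 6, 2, 0, 3, 7]
After 10 (reverse(4, 7)): [4, 1, 5, 6, 7, 3, 0, 2]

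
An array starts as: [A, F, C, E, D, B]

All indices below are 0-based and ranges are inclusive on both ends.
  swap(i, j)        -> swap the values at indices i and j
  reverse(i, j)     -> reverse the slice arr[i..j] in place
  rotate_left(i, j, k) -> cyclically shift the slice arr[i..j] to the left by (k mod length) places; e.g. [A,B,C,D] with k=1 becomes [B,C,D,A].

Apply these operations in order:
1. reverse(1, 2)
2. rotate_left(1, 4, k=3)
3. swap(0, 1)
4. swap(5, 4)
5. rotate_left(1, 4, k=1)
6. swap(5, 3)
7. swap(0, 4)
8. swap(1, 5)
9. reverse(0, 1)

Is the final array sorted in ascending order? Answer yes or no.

Answer: no

Derivation:
After 1 (reverse(1, 2)): [A, C, F, E, D, B]
After 2 (rotate_left(1, 4, k=3)): [A, D, C, F, E, B]
After 3 (swap(0, 1)): [D, A, C, F, E, B]
After 4 (swap(5, 4)): [D, A, C, F, B, E]
After 5 (rotate_left(1, 4, k=1)): [D, C, F, B, A, E]
After 6 (swap(5, 3)): [D, C, F, E, A, B]
After 7 (swap(0, 4)): [A, C, F, E, D, B]
After 8 (swap(1, 5)): [A, B, F, E, D, C]
After 9 (reverse(0, 1)): [B, A, F, E, D, C]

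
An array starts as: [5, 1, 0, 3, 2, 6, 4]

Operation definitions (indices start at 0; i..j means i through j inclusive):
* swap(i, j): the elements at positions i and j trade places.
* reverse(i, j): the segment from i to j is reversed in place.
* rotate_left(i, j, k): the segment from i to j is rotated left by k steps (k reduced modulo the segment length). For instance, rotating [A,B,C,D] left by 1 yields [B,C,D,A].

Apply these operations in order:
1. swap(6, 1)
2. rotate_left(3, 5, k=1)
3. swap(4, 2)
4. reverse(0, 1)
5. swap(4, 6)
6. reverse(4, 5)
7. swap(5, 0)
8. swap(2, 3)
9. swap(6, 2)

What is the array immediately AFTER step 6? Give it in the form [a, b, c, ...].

After 1 (swap(6, 1)): [5, 4, 0, 3, 2, 6, 1]
After 2 (rotate_left(3, 5, k=1)): [5, 4, 0, 2, 6, 3, 1]
After 3 (swap(4, 2)): [5, 4, 6, 2, 0, 3, 1]
After 4 (reverse(0, 1)): [4, 5, 6, 2, 0, 3, 1]
After 5 (swap(4, 6)): [4, 5, 6, 2, 1, 3, 0]
After 6 (reverse(4, 5)): [4, 5, 6, 2, 3, 1, 0]

Answer: [4, 5, 6, 2, 3, 1, 0]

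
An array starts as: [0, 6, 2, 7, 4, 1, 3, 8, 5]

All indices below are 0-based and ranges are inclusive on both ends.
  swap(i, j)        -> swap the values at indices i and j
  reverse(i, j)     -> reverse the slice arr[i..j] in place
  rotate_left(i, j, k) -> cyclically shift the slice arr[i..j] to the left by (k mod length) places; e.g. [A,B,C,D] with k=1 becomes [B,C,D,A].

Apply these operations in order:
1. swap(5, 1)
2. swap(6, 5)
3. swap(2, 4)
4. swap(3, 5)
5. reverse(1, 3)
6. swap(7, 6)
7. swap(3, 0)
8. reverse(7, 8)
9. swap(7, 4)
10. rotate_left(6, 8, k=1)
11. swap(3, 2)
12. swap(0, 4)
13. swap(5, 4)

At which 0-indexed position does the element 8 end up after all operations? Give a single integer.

After 1 (swap(5, 1)): [0, 1, 2, 7, 4, 6, 3, 8, 5]
After 2 (swap(6, 5)): [0, 1, 2, 7, 4, 3, 6, 8, 5]
After 3 (swap(2, 4)): [0, 1, 4, 7, 2, 3, 6, 8, 5]
After 4 (swap(3, 5)): [0, 1, 4, 3, 2, 7, 6, 8, 5]
After 5 (reverse(1, 3)): [0, 3, 4, 1, 2, 7, 6, 8, 5]
After 6 (swap(7, 6)): [0, 3, 4, 1, 2, 7, 8, 6, 5]
After 7 (swap(3, 0)): [1, 3, 4, 0, 2, 7, 8, 6, 5]
After 8 (reverse(7, 8)): [1, 3, 4, 0, 2, 7, 8, 5, 6]
After 9 (swap(7, 4)): [1, 3, 4, 0, 5, 7, 8, 2, 6]
After 10 (rotate_left(6, 8, k=1)): [1, 3, 4, 0, 5, 7, 2, 6, 8]
After 11 (swap(3, 2)): [1, 3, 0, 4, 5, 7, 2, 6, 8]
After 12 (swap(0, 4)): [5, 3, 0, 4, 1, 7, 2, 6, 8]
After 13 (swap(5, 4)): [5, 3, 0, 4, 7, 1, 2, 6, 8]

Answer: 8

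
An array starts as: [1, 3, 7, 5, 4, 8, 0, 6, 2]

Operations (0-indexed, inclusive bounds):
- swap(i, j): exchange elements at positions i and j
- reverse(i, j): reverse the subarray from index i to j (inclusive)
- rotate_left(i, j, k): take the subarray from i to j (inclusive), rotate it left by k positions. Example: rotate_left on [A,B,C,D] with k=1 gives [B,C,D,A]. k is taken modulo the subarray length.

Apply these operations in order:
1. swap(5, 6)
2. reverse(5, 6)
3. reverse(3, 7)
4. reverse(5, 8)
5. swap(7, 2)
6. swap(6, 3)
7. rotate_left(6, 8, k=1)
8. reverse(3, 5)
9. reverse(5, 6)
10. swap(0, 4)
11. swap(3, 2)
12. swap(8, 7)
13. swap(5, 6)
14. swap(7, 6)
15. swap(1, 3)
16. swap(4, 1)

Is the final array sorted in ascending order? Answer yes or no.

Answer: yes

Derivation:
After 1 (swap(5, 6)): [1, 3, 7, 5, 4, 0, 8, 6, 2]
After 2 (reverse(5, 6)): [1, 3, 7, 5, 4, 8, 0, 6, 2]
After 3 (reverse(3, 7)): [1, 3, 7, 6, 0, 8, 4, 5, 2]
After 4 (reverse(5, 8)): [1, 3, 7, 6, 0, 2, 5, 4, 8]
After 5 (swap(7, 2)): [1, 3, 4, 6, 0, 2, 5, 7, 8]
After 6 (swap(6, 3)): [1, 3, 4, 5, 0, 2, 6, 7, 8]
After 7 (rotate_left(6, 8, k=1)): [1, 3, 4, 5, 0, 2, 7, 8, 6]
After 8 (reverse(3, 5)): [1, 3, 4, 2, 0, 5, 7, 8, 6]
After 9 (reverse(5, 6)): [1, 3, 4, 2, 0, 7, 5, 8, 6]
After 10 (swap(0, 4)): [0, 3, 4, 2, 1, 7, 5, 8, 6]
After 11 (swap(3, 2)): [0, 3, 2, 4, 1, 7, 5, 8, 6]
After 12 (swap(8, 7)): [0, 3, 2, 4, 1, 7, 5, 6, 8]
After 13 (swap(5, 6)): [0, 3, 2, 4, 1, 5, 7, 6, 8]
After 14 (swap(7, 6)): [0, 3, 2, 4, 1, 5, 6, 7, 8]
After 15 (swap(1, 3)): [0, 4, 2, 3, 1, 5, 6, 7, 8]
After 16 (swap(4, 1)): [0, 1, 2, 3, 4, 5, 6, 7, 8]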